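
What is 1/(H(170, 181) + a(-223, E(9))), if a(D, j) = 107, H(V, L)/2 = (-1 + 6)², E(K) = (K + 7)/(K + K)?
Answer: 1/157 ≈ 0.0063694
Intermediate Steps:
E(K) = (7 + K)/(2*K) (E(K) = (7 + K)/((2*K)) = (7 + K)*(1/(2*K)) = (7 + K)/(2*K))
H(V, L) = 50 (H(V, L) = 2*(-1 + 6)² = 2*5² = 2*25 = 50)
1/(H(170, 181) + a(-223, E(9))) = 1/(50 + 107) = 1/157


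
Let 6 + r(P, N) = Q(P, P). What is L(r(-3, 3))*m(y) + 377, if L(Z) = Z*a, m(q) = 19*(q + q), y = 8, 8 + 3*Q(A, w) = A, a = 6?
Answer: -17255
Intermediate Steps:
Q(A, w) = -8/3 + A/3
m(q) = 38*q (m(q) = 19*(2*q) = 38*q)
r(P, N) = -26/3 + P/3 (r(P, N) = -6 + (-8/3 + P/3) = -26/3 + P/3)
L(Z) = 6*Z (L(Z) = Z*6 = 6*Z)
L(r(-3, 3))*m(y) + 377 = (6*(-26/3 + (1/3)*(-3)))*(38*8) + 377 = (6*(-26/3 - 1))*304 + 377 = (6*(-29/3))*304 + 377 = -58*304 + 377 = -17632 + 377 = -17255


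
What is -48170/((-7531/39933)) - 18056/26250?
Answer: 1485107206846/5814375 ≈ 2.5542e+5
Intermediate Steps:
-48170/((-7531/39933)) - 18056/26250 = -48170/((-7531*1/39933)) - 18056*1/26250 = -48170/(-443/2349) - 9028/13125 = -48170*(-2349/443) - 9028/13125 = 113151330/443 - 9028/13125 = 1485107206846/5814375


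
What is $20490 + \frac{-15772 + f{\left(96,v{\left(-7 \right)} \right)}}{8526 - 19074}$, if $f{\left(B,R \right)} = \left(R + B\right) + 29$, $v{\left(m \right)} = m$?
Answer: $\frac{36024029}{1758} \approx 20491.0$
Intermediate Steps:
$f{\left(B,R \right)} = 29 + B + R$ ($f{\left(B,R \right)} = \left(B + R\right) + 29 = 29 + B + R$)
$20490 + \frac{-15772 + f{\left(96,v{\left(-7 \right)} \right)}}{8526 - 19074} = 20490 + \frac{-15772 + \left(29 + 96 - 7\right)}{8526 - 19074} = 20490 + \frac{-15772 + 118}{-10548} = 20490 - - \frac{2609}{1758} = 20490 + \frac{2609}{1758} = \frac{36024029}{1758}$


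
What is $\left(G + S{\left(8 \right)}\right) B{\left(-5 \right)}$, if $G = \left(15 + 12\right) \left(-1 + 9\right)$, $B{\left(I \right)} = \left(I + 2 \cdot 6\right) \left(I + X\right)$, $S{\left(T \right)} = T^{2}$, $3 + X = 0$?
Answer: $-15680$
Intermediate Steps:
$X = -3$ ($X = -3 + 0 = -3$)
$B{\left(I \right)} = \left(-3 + I\right) \left(12 + I\right)$ ($B{\left(I \right)} = \left(I + 2 \cdot 6\right) \left(I - 3\right) = \left(I + 12\right) \left(-3 + I\right) = \left(12 + I\right) \left(-3 + I\right) = \left(-3 + I\right) \left(12 + I\right)$)
$G = 216$ ($G = 27 \cdot 8 = 216$)
$\left(G + S{\left(8 \right)}\right) B{\left(-5 \right)} = \left(216 + 8^{2}\right) \left(-36 + \left(-5\right)^{2} + 9 \left(-5\right)\right) = \left(216 + 64\right) \left(-36 + 25 - 45\right) = 280 \left(-56\right) = -15680$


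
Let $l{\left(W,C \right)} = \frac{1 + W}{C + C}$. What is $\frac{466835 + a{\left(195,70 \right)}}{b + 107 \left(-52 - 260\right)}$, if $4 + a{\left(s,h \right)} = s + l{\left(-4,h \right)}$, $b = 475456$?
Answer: $\frac{65383637}{61890080} \approx 1.0564$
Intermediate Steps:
$l{\left(W,C \right)} = \frac{1 + W}{2 C}$
$a{\left(s,h \right)} = -4 + s - \frac{3}{2 h}$ ($a{\left(s,h \right)} = -4 + \left(s + \frac{1 - 4}{2 h}\right) = -4 + \left(s + \frac{1}{2} \frac{1}{h} \left(-3\right)\right) = -4 + \left(s - \frac{3}{2 h}\right) = -4 + s - \frac{3}{2 h}$)
$\frac{466835 + a{\left(195,70 \right)}}{b + 107 \left(-52 - 260\right)} = \frac{466835 - \left(-191 + \frac{3}{140}\right)}{475456 + 107 \left(-52 - 260\right)} = \frac{466835 - - \frac{26737}{140}}{475456 + 107 \left(-312\right)} = \frac{466835 - - \frac{26737}{140}}{475456 - 33384} = \frac{466835 + \frac{26737}{140}}{442072} = \frac{65383637}{140} \cdot \frac{1}{442072} = \frac{65383637}{61890080}$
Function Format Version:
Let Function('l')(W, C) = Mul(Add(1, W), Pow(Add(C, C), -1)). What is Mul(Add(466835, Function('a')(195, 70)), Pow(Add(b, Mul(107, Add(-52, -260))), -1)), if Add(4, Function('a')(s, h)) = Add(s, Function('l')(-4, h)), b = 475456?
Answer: Rational(65383637, 61890080) ≈ 1.0564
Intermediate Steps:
Function('l')(W, C) = Mul(Rational(1, 2), Pow(C, -1), Add(1, W)) (Function('l')(W, C) = Mul(Add(1, W), Pow(Mul(2, C), -1)) = Mul(Add(1, W), Mul(Rational(1, 2), Pow(C, -1))) = Mul(Rational(1, 2), Pow(C, -1), Add(1, W)))
Function('a')(s, h) = Add(-4, s, Mul(Rational(-3, 2), Pow(h, -1))) (Function('a')(s, h) = Add(-4, Add(s, Mul(Rational(1, 2), Pow(h, -1), Add(1, -4)))) = Add(-4, Add(s, Mul(Rational(1, 2), Pow(h, -1), -3))) = Add(-4, Add(s, Mul(Rational(-3, 2), Pow(h, -1)))) = Add(-4, s, Mul(Rational(-3, 2), Pow(h, -1))))
Mul(Add(466835, Function('a')(195, 70)), Pow(Add(b, Mul(107, Add(-52, -260))), -1)) = Mul(Add(466835, Add(-4, 195, Mul(Rational(-3, 2), Pow(70, -1)))), Pow(Add(475456, Mul(107, Add(-52, -260))), -1)) = Mul(Add(466835, Add(-4, 195, Mul(Rational(-3, 2), Rational(1, 70)))), Pow(Add(475456, Mul(107, -312)), -1)) = Mul(Add(466835, Add(-4, 195, Rational(-3, 140))), Pow(Add(475456, -33384), -1)) = Mul(Add(466835, Rational(26737, 140)), Pow(442072, -1)) = Mul(Rational(65383637, 140), Rational(1, 442072)) = Rational(65383637, 61890080)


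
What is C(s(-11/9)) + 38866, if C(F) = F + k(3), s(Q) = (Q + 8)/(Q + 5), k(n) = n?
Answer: 1321607/34 ≈ 38871.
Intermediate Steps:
s(Q) = (8 + Q)/(5 + Q)
C(F) = 3 + F (C(F) = F + 3 = 3 + F)
C(s(-11/9)) + 38866 = (3 + (8 - 11/9)/(5 - 11/9)) + 38866 = (3 + (61/9)/(34/9)) + 38866 = (3 + (9/34)*(61/9)) + 38866 = (3 + 61/34) + 38866 = 163/34 + 38866 = 1321607/34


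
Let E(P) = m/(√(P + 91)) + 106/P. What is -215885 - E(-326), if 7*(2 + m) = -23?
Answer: -35189202/163 - 37*I*√235/1645 ≈ -2.1588e+5 - 0.3448*I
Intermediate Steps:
m = -37/7 (m = -2 + (⅐)*(-23) = -2 - 23/7 = -37/7 ≈ -5.2857)
E(P) = 106/P - 37/(7*√(91 + P)) (E(P) = -37/(7*√(P + 91)) + 106/P = -37/(7*√(91 + P)) + 106/P = 106/P - 37/(7*√(91 + P)))
-215885 - E(-326) = -215885 - (106/(-326) - 37/(7*√(91 - 326))) = -215885 - (106*(-1/326) - (-37)*I*√235/1645) = -215885 - (-53/163 - (-37)*I*√235/1645) = -215885 - (-53/163 + 37*I*√235/1645) = -215885 + (53/163 - 37*I*√235/1645) = -35189202/163 - 37*I*√235/1645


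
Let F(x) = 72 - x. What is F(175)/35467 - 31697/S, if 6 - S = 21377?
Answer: 1121996286/757965257 ≈ 1.4803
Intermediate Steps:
S = -21371 (S = 6 - 1*21377 = 6 - 21377 = -21371)
F(175)/35467 - 31697/S = (72 - 1*175)/35467 - 31697/(-21371) = (72 - 175)*(1/35467) - 31697*(-1/21371) = -103*1/35467 + 31697/21371 = -103/35467 + 31697/21371 = 1121996286/757965257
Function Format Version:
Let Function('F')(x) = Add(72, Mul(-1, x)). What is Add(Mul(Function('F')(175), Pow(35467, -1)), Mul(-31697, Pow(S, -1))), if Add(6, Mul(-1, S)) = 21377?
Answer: Rational(1121996286, 757965257) ≈ 1.4803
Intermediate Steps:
S = -21371 (S = Add(6, Mul(-1, 21377)) = Add(6, -21377) = -21371)
Add(Mul(Function('F')(175), Pow(35467, -1)), Mul(-31697, Pow(S, -1))) = Add(Mul(Add(72, Mul(-1, 175)), Pow(35467, -1)), Mul(-31697, Pow(-21371, -1))) = Add(Mul(Add(72, -175), Rational(1, 35467)), Mul(-31697, Rational(-1, 21371))) = Add(Mul(-103, Rational(1, 35467)), Rational(31697, 21371)) = Add(Rational(-103, 35467), Rational(31697, 21371)) = Rational(1121996286, 757965257)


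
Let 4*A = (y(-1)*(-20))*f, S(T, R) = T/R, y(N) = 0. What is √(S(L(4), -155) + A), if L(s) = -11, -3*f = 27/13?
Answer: √1705/155 ≈ 0.26640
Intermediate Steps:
f = -9/13 ≈ -0.69231
A = 0 (A = ((0*(-20))*(-9/13))/4 = (0*(-9/13))/4 = (¼)*0 = 0)
√(S(L(4), -155) + A) = √(-11/(-155) + 0) = √(-11*(-1/155) + 0) = √(11/155 + 0) = √(11/155) = √1705/155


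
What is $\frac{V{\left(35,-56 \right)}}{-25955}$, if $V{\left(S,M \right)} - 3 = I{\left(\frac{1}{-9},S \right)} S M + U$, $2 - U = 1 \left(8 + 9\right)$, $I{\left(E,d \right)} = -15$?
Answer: $- \frac{29388}{25955} \approx -1.1323$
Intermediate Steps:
$U = -15$ ($U = 2 - 1 \left(8 + 9\right) = 2 - 1 \cdot 17 = 2 - 17 = -15$)
$V{\left(S,M \right)} = -12 - 15 M S$ ($V{\left(S,M \right)} = 3 + \left(- 15 S M - 15\right) = 3 - \left(15 + 15 M S\right) = -12 - 15 M S$)
$\frac{V{\left(35,-56 \right)}}{-25955} = \frac{-12 - \left(-840\right) 35}{-25955} = \left(-12 + 29400\right) \left(- \frac{1}{25955}\right) = 29388 \left(- \frac{1}{25955}\right) = - \frac{29388}{25955}$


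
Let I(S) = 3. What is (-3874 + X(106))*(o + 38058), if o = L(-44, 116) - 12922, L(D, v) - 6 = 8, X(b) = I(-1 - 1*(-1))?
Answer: -97355650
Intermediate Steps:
X(b) = 3
L(D, v) = 14 (L(D, v) = 6 + 8 = 14)
o = -12908 (o = 14 - 12922 = -12908)
(-3874 + X(106))*(o + 38058) = (-3874 + 3)*(-12908 + 38058) = -3871*25150 = -97355650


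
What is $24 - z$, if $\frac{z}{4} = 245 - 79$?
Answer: $-640$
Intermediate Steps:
$z = 664$ ($z = 4 \left(245 - 79\right) = 4 \cdot 166 = 664$)
$24 - z = 24 - 664 = -640$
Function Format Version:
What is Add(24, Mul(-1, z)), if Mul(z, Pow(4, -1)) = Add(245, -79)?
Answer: -640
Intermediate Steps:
z = 664 (z = Mul(4, Add(245, -79)) = Mul(4, 166) = 664)
Add(24, Mul(-1, z)) = Add(24, Mul(-1, 664)) = Add(24, -664) = -640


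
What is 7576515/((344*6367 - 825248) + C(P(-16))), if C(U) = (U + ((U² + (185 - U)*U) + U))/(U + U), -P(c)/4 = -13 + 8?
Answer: 15153030/2730187 ≈ 5.5502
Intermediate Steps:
P(c) = 20 (P(c) = -4*(-13 + 8) = -4*(-5) = 20)
C(U) = (U² + 2*U + U*(185 - U))/(2*U) (C(U) = (U + ((U² + U*(185 - U)) + U))/((2*U)) = (U + (U + U² + U*(185 - U)))*(1/(2*U)) = (U² + 2*U + U*(185 - U))*(1/(2*U)) = (U² + 2*U + U*(185 - U))/(2*U))
7576515/((344*6367 - 825248) + C(P(-16))) = 7576515/((344*6367 - 825248) + 187/2) = 7576515/((2190248 - 825248) + 187/2) = 7576515/(1365000 + 187/2) = 7576515/(2730187/2) = 7576515*(2/2730187) = 15153030/2730187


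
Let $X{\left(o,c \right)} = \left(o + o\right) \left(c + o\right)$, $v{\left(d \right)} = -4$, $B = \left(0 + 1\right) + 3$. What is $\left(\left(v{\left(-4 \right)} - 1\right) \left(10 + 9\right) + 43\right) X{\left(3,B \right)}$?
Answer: $-2184$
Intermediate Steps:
$B = 4$ ($B = 1 + 3 = 4$)
$X{\left(o,c \right)} = 2 o \left(c + o\right)$
$\left(\left(v{\left(-4 \right)} - 1\right) \left(10 + 9\right) + 43\right) X{\left(3,B \right)} = \left(\left(-4 - 1\right) \left(10 + 9\right) + 43\right) 2 \cdot 3 \left(4 + 3\right) = \left(\left(-5\right) 19 + 43\right) 2 \cdot 3 \cdot 7 = \left(-95 + 43\right) 42 = \left(-52\right) 42 = -2184$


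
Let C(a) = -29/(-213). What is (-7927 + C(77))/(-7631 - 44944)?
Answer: 1688422/11198475 ≈ 0.15077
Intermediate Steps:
C(a) = 29/213 (C(a) = -29*(-1/213) = 29/213)
(-7927 + C(77))/(-7631 - 44944) = (-7927 + 29/213)/(-7631 - 44944) = -1688422/213/(-52575) = -1688422/213*(-1/52575) = 1688422/11198475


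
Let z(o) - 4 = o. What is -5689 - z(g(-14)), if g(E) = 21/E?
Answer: -11383/2 ≈ -5691.5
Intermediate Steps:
z(o) = 4 + o
-5689 - z(g(-14)) = -5689 - (4 + 21/(-14)) = -5689 - (4 + 21*(-1/14)) = -5689 - (4 - 3/2) = -5689 - 1*5/2 = -5689 - 5/2 = -11383/2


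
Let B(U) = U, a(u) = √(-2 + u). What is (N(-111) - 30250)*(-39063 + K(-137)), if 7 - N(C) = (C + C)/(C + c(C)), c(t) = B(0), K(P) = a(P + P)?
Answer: 1181460435 - 60490*I*√69 ≈ 1.1815e+9 - 5.0247e+5*I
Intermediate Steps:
K(P) = √(-2 + 2*P) (K(P) = √(-2 + (P + P)) = √(-2 + 2*P))
c(t) = 0
N(C) = 5 (N(C) = 7 - (C + C)/(C + 0) = 7 - 2*C/C = 7 - 1*2 = 7 - 2 = 5)
(N(-111) - 30250)*(-39063 + K(-137)) = (5 - 30250)*(-39063 + √(-2 + 2*(-137))) = -30245*(-39063 + √(-2 - 274)) = -30245*(-39063 + √(-276)) = -30245*(-39063 + 2*I*√69) = 1181460435 - 60490*I*√69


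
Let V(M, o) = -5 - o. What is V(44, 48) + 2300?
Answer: 2247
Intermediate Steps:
V(44, 48) + 2300 = (-5 - 1*48) + 2300 = (-5 - 48) + 2300 = -53 + 2300 = 2247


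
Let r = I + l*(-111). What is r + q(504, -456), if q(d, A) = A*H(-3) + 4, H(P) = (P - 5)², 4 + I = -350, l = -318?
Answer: 5764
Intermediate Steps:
I = -354 (I = -4 - 350 = -354)
H(P) = (-5 + P)²
q(d, A) = 4 + 64*A (q(d, A) = A*(-5 - 3)² + 4 = A*(-8)² + 4 = A*64 + 4 = 64*A + 4 = 4 + 64*A)
r = 34944 (r = -354 - 318*(-111) = -354 + 35298 = 34944)
r + q(504, -456) = 34944 + (4 + 64*(-456)) = 34944 + (4 - 29184) = 34944 - 29180 = 5764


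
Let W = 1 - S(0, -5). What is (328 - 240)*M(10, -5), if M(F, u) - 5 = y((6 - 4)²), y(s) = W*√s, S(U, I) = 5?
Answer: -264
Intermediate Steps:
W = -4 (W = 1 - 1*5 = 1 - 5 = -4)
y(s) = -4*√s
M(F, u) = -3 (M(F, u) = 5 - 4*√((6 - 4)²) = 5 - 4*√(2²) = 5 - 4*√4 = 5 - 4*2 = 5 - 8 = -3)
(328 - 240)*M(10, -5) = (328 - 240)*(-3) = 88*(-3) = -264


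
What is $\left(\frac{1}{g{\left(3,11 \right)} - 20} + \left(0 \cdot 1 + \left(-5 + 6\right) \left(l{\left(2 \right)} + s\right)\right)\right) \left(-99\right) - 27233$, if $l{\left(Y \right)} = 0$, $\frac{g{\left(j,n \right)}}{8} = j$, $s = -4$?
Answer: $- \frac{107447}{4} \approx -26862.0$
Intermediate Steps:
$g{\left(j,n \right)} = 8 j$
$\left(\frac{1}{g{\left(3,11 \right)} - 20} + \left(0 \cdot 1 + \left(-5 + 6\right) \left(l{\left(2 \right)} + s\right)\right)\right) \left(-99\right) - 27233 = \left(\frac{1}{8 \cdot 3 - 20} + \left(0 \cdot 1 + \left(-5 + 6\right) \left(0 - 4\right)\right)\right) \left(-99\right) - 27233 = \left(\frac{1}{24 - 20} + \left(0 + 1 \left(-4\right)\right)\right) \left(-99\right) - 27233 = \left(\frac{1}{4} + \left(0 - 4\right)\right) \left(-99\right) - 27233 = \left(\frac{1}{4} - 4\right) \left(-99\right) - 27233 = \left(- \frac{15}{4}\right) \left(-99\right) - 27233 = \frac{1485}{4} - 27233 = - \frac{107447}{4}$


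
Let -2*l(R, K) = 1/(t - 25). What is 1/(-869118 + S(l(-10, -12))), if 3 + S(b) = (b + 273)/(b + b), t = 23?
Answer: -2/1737149 ≈ -1.1513e-6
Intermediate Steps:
l(R, K) = ¼ (l(R, K) = -1/(2*(23 - 25)) = -½/(-2) = -½*(-½) = ¼)
S(b) = -3 + (273 + b)/(2*b) (S(b) = -3 + (b + 273)/(b + b) = -3 + (273 + b)/((2*b)) = -3 + (273 + b)*(1/(2*b)) = -3 + (273 + b)/(2*b))
1/(-869118 + S(l(-10, -12))) = 1/(-869118 + (273 - 5*¼)/(2*(¼))) = 1/(-869118 + (½)*4*(273 - 5/4)) = 1/(-869118 + (½)*4*(1087/4)) = 1/(-869118 + 1087/2) = 1/(-1737149/2) = -2/1737149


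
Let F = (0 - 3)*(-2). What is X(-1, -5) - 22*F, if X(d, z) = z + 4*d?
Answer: -141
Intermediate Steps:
F = 6 (F = -3*(-2) = 6)
X(-1, -5) - 22*F = (-5 + 4*(-1)) - 22*6 = (-5 - 4) - 132 = -9 - 132 = -141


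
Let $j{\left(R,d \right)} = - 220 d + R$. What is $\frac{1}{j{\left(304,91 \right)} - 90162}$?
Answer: $- \frac{1}{109878} \approx -9.101 \cdot 10^{-6}$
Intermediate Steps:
$j{\left(R,d \right)} = R - 220 d$
$\frac{1}{j{\left(304,91 \right)} - 90162} = \frac{1}{\left(304 - 20020\right) - 90162} = \frac{1}{-19716 - 90162} = \frac{1}{-109878} = - \frac{1}{109878}$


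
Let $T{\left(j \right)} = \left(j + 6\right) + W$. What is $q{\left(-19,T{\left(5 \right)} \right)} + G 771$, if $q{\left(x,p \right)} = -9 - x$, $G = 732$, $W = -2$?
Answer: $564382$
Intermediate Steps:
$T{\left(j \right)} = 4 + j$ ($T{\left(j \right)} = \left(j + 6\right) - 2 = \left(6 + j\right) - 2 = 4 + j$)
$q{\left(-19,T{\left(5 \right)} \right)} + G 771 = \left(-9 - -19\right) + 732 \cdot 771 = \left(-9 + 19\right) + 564372 = 10 + 564372 = 564382$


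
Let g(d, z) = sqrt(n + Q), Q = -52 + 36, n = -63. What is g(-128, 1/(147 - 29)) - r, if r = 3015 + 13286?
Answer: -16301 + I*sqrt(79) ≈ -16301.0 + 8.8882*I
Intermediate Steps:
Q = -16
g(d, z) = I*sqrt(79) (g(d, z) = sqrt(-63 - 16) = sqrt(-79) = I*sqrt(79))
r = 16301
g(-128, 1/(147 - 29)) - r = I*sqrt(79) - 1*16301 = I*sqrt(79) - 16301 = -16301 + I*sqrt(79)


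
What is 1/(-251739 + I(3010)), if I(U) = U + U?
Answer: -1/245719 ≈ -4.0697e-6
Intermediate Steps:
I(U) = 2*U
1/(-251739 + I(3010)) = 1/(-251739 + 2*3010) = 1/(-251739 + 6020) = 1/(-245719) = -1/245719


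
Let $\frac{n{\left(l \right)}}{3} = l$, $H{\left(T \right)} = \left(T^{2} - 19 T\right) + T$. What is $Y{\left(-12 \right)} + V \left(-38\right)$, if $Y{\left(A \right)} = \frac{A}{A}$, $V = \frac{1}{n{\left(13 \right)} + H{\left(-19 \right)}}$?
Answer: $\frac{352}{371} \approx 0.94879$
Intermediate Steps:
$H{\left(T \right)} = T^{2} - 18 T$
$n{\left(l \right)} = 3 l$
$V = \frac{1}{742}$ ($V = \frac{1}{3 \cdot 13 - 19 \left(-18 - 19\right)} = \frac{1}{39 - -703} = \frac{1}{39 + 703} = \frac{1}{742} \approx 0.0013477$)
$Y{\left(A \right)} = 1$
$Y{\left(-12 \right)} + V \left(-38\right) = 1 + \frac{1}{742} \left(-38\right) = 1 - \frac{19}{371} = \frac{352}{371}$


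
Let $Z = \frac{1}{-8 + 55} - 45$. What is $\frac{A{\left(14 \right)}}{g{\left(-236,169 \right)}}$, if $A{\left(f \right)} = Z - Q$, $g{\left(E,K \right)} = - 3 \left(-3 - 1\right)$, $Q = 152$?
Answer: $- \frac{1543}{94} \approx -16.415$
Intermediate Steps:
$g{\left(E,K \right)} = 12$ ($g{\left(E,K \right)} = \left(-3\right) \left(-4\right) = 12$)
$Z = - \frac{2114}{47}$ ($Z = \frac{1}{47} - 45 = - \frac{2114}{47} \approx -44.979$)
$A{\left(f \right)} = - \frac{9258}{47}$ ($A{\left(f \right)} = - \frac{2114}{47} - 152 = - \frac{9258}{47}$)
$\frac{A{\left(14 \right)}}{g{\left(-236,169 \right)}} = - \frac{9258}{47 \cdot 12} = \left(- \frac{9258}{47}\right) \frac{1}{12} = - \frac{1543}{94}$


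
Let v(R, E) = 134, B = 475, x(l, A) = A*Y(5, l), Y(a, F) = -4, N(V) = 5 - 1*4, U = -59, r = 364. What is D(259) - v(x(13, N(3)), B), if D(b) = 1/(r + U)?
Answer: -40869/305 ≈ -134.00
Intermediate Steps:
D(b) = 1/305 (D(b) = 1/(364 - 59) = 1/305)
N(V) = 1 (N(V) = 5 - 4 = 1)
x(l, A) = -4*A (x(l, A) = A*(-4) = -4*A)
D(259) - v(x(13, N(3)), B) = 1/305 - 1*134 = 1/305 - 134 = -40869/305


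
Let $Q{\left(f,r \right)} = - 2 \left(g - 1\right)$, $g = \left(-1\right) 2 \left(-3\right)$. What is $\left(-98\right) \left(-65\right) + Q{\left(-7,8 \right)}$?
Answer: $6360$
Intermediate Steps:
$g = 6$ ($g = \left(-2\right) \left(-3\right) = 6$)
$Q{\left(f,r \right)} = -10$ ($Q{\left(f,r \right)} = - 2 \left(6 - 1\right) = \left(-2\right) 5 = -10$)
$\left(-98\right) \left(-65\right) + Q{\left(-7,8 \right)} = \left(-98\right) \left(-65\right) - 10 = 6370 - 10 = 6360$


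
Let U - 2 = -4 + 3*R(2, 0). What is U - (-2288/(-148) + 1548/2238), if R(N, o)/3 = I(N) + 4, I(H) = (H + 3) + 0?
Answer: 867377/13801 ≈ 62.849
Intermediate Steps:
I(H) = 3 + H (I(H) = (3 + H) + 0 = 3 + H)
R(N, o) = 21 + 3*N (R(N, o) = 3*((3 + N) + 4) = 3*(7 + N) = 21 + 3*N)
U = 79 (U = 2 + (-4 + 3*(21 + 3*2)) = 2 + (-4 + 3*(21 + 6)) = 2 + (-4 + 3*27) = 2 + (-4 + 81) = 2 + 77 = 79)
U - (-2288/(-148) + 1548/2238) = 79 - (-2288/(-148) + 1548/2238) = 79 - (-2288*(-1/148) + 1548*(1/2238)) = 79 - (572/37 + 258/373) = 79 - 1*222902/13801 = 79 - 222902/13801 = 867377/13801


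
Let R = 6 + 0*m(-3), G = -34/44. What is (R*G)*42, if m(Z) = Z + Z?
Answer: -2142/11 ≈ -194.73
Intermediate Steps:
m(Z) = 2*Z
G = -17/22 (G = -34*1/44 = -17/22 ≈ -0.77273)
R = 6 (R = 6 + 0*(2*(-3)) = 6 + 0*(-6) = 6 + 0 = 6)
(R*G)*42 = (6*(-17/22))*42 = -51/11*42 = -2142/11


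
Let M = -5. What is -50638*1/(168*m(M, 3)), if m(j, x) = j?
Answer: 3617/60 ≈ 60.283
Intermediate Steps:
-50638*1/(168*m(M, 3)) = -50638/(-4*(-5)*(-42)) = -50638/(20*(-42)) = -50638/(-840) = -50638*(-1/840) = 3617/60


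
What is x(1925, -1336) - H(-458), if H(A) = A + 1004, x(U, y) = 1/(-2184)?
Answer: -1192465/2184 ≈ -546.00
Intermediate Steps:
x(U, y) = -1/2184
H(A) = 1004 + A
x(1925, -1336) - H(-458) = -1/2184 - (1004 - 458) = -1/2184 - 1*546 = -1/2184 - 546 = -1192465/2184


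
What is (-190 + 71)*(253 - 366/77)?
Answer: -324955/11 ≈ -29541.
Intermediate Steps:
(-190 + 71)*(253 - 366/77) = -119*(253 - 366*1/77) = -119*(253 - 366/77) = -119*19115/77 = -324955/11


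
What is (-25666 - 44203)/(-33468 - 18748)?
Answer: 69869/52216 ≈ 1.3381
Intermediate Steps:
(-25666 - 44203)/(-33468 - 18748) = -69869/(-52216) = -69869*(-1/52216) = 69869/52216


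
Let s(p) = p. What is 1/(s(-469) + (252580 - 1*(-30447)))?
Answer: 1/282558 ≈ 3.5391e-6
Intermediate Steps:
1/(s(-469) + (252580 - 1*(-30447))) = 1/(-469 + (252580 - 1*(-30447))) = 1/(-469 + (252580 + 30447)) = 1/(-469 + 283027) = 1/282558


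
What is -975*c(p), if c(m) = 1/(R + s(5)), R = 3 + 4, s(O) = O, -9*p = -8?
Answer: -325/4 ≈ -81.250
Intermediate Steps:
p = 8/9 (p = -1/9*(-8) = 8/9 ≈ 0.88889)
R = 7
c(m) = 1/12 (c(m) = 1/(7 + 5) = 1/12)
-975*c(p) = -975*1/12 = -325/4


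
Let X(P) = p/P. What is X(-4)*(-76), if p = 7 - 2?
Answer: 95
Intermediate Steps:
p = 5
X(P) = 5/P
X(-4)*(-76) = (5/(-4))*(-76) = (5*(-1/4))*(-76) = -5/4*(-76) = 95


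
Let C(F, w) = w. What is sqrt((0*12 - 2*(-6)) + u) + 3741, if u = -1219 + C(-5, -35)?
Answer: 3741 + 3*I*sqrt(138) ≈ 3741.0 + 35.242*I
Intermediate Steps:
u = -1254 (u = -1219 - 35 = -1254)
sqrt((0*12 - 2*(-6)) + u) + 3741 = sqrt((0*12 - 2*(-6)) - 1254) + 3741 = sqrt((0 + 12) - 1254) + 3741 = sqrt(12 - 1254) + 3741 = sqrt(-1242) + 3741 = 3*I*sqrt(138) + 3741 = 3741 + 3*I*sqrt(138)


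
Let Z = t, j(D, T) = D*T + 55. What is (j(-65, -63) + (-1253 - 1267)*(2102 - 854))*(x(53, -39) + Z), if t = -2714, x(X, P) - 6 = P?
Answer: 8627805070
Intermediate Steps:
j(D, T) = 55 + D*T
x(X, P) = 6 + P
Z = -2714
(j(-65, -63) + (-1253 - 1267)*(2102 - 854))*(x(53, -39) + Z) = ((55 - 65*(-63)) + (-1253 - 1267)*(2102 - 854))*((6 - 39) - 2714) = ((55 + 4095) - 2520*1248)*(-33 - 2714) = (4150 - 3144960)*(-2747) = -3140810*(-2747) = 8627805070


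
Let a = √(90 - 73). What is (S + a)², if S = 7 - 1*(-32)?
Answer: (39 + √17)² ≈ 1859.6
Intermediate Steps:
a = √17 ≈ 4.1231
S = 39 (S = 7 + 32 = 39)
(S + a)² = (39 + √17)²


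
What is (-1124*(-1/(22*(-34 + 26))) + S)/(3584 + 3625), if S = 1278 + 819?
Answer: 91987/317196 ≈ 0.29000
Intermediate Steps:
S = 2097
(-1124*(-1/(22*(-34 + 26))) + S)/(3584 + 3625) = (-1124*(-1/(22*(-34 + 26))) + 2097)/(3584 + 3625) = (-1124/((-8*(-22))) + 2097)/7209 = (-1124/176 + 2097)*(1/7209) = (-1124*1/176 + 2097)*(1/7209) = (-281/44 + 2097)*(1/7209) = (91987/44)*(1/7209) = 91987/317196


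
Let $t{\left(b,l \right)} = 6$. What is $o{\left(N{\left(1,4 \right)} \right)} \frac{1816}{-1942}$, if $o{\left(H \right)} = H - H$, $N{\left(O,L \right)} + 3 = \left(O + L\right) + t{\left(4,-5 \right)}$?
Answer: $0$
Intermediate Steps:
$N{\left(O,L \right)} = 3 + L + O$ ($N{\left(O,L \right)} = -3 + \left(\left(O + L\right) + 6\right) = -3 + \left(\left(L + O\right) + 6\right) = -3 + \left(6 + L + O\right) = 3 + L + O$)
$o{\left(H \right)} = 0$
$o{\left(N{\left(1,4 \right)} \right)} \frac{1816}{-1942} = 0 \frac{1816}{-1942} = 0 \cdot 1816 \left(- \frac{1}{1942}\right) = 0 \left(- \frac{908}{971}\right) = 0$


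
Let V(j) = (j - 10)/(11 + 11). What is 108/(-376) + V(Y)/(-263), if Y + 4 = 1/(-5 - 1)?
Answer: -464671/1631652 ≈ -0.28479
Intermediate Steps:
Y = -25/6 (Y = -4 + 1/(-5 - 1) = -4 + 1/(-6) = -4 - ⅙ = -25/6 ≈ -4.1667)
V(j) = -5/11 + j/22 (V(j) = (-10 + j)/22 = (-10 + j)*(1/22) = -5/11 + j/22)
108/(-376) + V(Y)/(-263) = 108/(-376) + (-5/11 + (1/22)*(-25/6))/(-263) = 108*(-1/376) + (-5/11 - 25/132)*(-1/263) = -27/94 - 85/132*(-1/263) = -27/94 + 85/34716 = -464671/1631652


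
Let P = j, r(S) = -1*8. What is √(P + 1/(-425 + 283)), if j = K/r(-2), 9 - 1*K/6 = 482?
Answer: √7153037/142 ≈ 18.835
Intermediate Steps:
K = -2838 (K = 54 - 6*482 = 54 - 2892 = -2838)
r(S) = -8
j = 1419/4 (j = -2838/(-8) = -2838*(-⅛) = 1419/4 ≈ 354.75)
P = 1419/4 ≈ 354.75
√(P + 1/(-425 + 283)) = √(1419/4 + 1/(-425 + 283)) = √(1419/4 + 1/(-142)) = √(1419/4 - 1/142) = √(100747/284) = √7153037/142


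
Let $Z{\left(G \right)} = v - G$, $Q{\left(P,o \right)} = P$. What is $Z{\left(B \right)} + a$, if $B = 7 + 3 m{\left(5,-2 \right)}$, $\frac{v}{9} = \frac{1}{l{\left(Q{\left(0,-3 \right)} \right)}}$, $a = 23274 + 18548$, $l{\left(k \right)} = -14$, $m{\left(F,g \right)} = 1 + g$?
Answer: $\frac{585443}{14} \approx 41817.0$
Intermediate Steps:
$a = 41822$
$v = - \frac{9}{14}$ ($v = \frac{9}{-14} = 9 \left(- \frac{1}{14}\right) = - \frac{9}{14} \approx -0.64286$)
$B = 4$ ($B = 7 + 3 \left(1 - 2\right) = 7 + 3 \left(-1\right) = 7 - 3 = 4$)
$Z{\left(G \right)} = - \frac{9}{14} - G$
$Z{\left(B \right)} + a = \left(- \frac{9}{14} - 4\right) + 41822 = - \frac{65}{14} + 41822 = \frac{585443}{14}$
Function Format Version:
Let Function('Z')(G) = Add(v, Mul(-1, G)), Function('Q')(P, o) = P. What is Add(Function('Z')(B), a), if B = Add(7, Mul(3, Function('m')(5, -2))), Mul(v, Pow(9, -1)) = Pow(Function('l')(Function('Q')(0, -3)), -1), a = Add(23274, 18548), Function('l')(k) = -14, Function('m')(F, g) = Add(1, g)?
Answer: Rational(585443, 14) ≈ 41817.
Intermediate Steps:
a = 41822
v = Rational(-9, 14) (v = Mul(9, Pow(-14, -1)) = Mul(9, Rational(-1, 14)) = Rational(-9, 14) ≈ -0.64286)
B = 4 (B = Add(7, Mul(3, Add(1, -2))) = Add(7, Mul(3, -1)) = Add(7, -3) = 4)
Function('Z')(G) = Add(Rational(-9, 14), Mul(-1, G))
Add(Function('Z')(B), a) = Add(Add(Rational(-9, 14), Mul(-1, 4)), 41822) = Add(Add(Rational(-9, 14), -4), 41822) = Add(Rational(-65, 14), 41822) = Rational(585443, 14)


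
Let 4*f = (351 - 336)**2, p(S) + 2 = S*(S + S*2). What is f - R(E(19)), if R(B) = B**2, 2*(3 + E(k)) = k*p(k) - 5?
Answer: -421398559/4 ≈ -1.0535e+8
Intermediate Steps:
p(S) = -2 + 3*S**2 (p(S) = -2 + S*(S + S*2) = -2 + S*(S + 2*S) = -2 + S*(3*S) = -2 + 3*S**2)
E(k) = -11/2 + k*(-2 + 3*k**2)/2 (E(k) = -3 + (k*(-2 + 3*k**2) - 5)/2 = -3 + (-5 + k*(-2 + 3*k**2))/2 = -3 + (-5/2 + k*(-2 + 3*k**2)/2) = -11/2 + k*(-2 + 3*k**2)/2)
f = 225/4 (f = (351 - 336)**2/4 = (1/4)*15**2 = (1/4)*225 = 225/4 ≈ 56.250)
f - R(E(19)) = 225/4 - (-11/2 + (1/2)*19*(-2 + 3*19**2))**2 = 225/4 - (-11/2 + (1/2)*19*(-2 + 3*361))**2 = 225/4 - (-11/2 + (1/2)*19*(-2 + 1083))**2 = 225/4 - (-11/2 + (1/2)*19*1081)**2 = 225/4 - (-11/2 + 20539/2)**2 = 225/4 - 1*10264**2 = 225/4 - 1*105349696 = 225/4 - 105349696 = -421398559/4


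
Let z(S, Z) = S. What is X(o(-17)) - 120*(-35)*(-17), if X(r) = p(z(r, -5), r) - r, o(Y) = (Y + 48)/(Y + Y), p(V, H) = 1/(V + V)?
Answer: -75255217/1054 ≈ -71400.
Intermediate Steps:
p(V, H) = 1/(2*V)
o(Y) = (48 + Y)/(2*Y) (o(Y) = (48 + Y)/((2*Y)) = (48 + Y)*(1/(2*Y)) = (48 + Y)/(2*Y))
X(r) = 1/(2*r) - r
X(o(-17)) - 120*(-35)*(-17) = (1/(2*(((1/2)*(48 - 17)/(-17)))) - (48 - 17)/(2*(-17))) - 120*(-35)*(-17) = (1/(2*(((1/2)*(-1/17)*31))) - (-1)*31/(2*17)) + 4200*(-17) = (1/(2*(-31/34)) - 1*(-31/34)) - 71400 = ((1/2)*(-34/31) + 31/34) - 71400 = (-17/31 + 31/34) - 71400 = 383/1054 - 71400 = -75255217/1054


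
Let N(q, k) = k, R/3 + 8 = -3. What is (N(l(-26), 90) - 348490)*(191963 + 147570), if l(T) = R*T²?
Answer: -118293297200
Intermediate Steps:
R = -33 (R = -24 + 3*(-3) = -24 - 9 = -33)
l(T) = -33*T²
(N(l(-26), 90) - 348490)*(191963 + 147570) = (90 - 348490)*(191963 + 147570) = -348400*339533 = -118293297200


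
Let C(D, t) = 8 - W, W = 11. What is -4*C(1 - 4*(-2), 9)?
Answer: 12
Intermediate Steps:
C(D, t) = -3 (C(D, t) = 8 - 1*11 = 8 - 11 = -3)
-4*C(1 - 4*(-2), 9) = -4*(-3) = 12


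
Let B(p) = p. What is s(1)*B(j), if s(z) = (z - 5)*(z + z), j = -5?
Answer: 40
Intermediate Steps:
s(z) = 2*z*(-5 + z) (s(z) = (-5 + z)*(2*z) = 2*z*(-5 + z))
s(1)*B(j) = (2*1*(-5 + 1))*(-5) = (2*1*(-4))*(-5) = -8*(-5) = 40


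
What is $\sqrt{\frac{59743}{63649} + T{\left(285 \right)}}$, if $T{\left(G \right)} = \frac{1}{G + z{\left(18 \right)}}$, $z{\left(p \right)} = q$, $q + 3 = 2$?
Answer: $\frac{\sqrt{76962902481219}}{9038158} \approx 0.97065$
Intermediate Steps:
$q = -1$ ($q = -3 + 2 = -1$)
$z{\left(p \right)} = -1$
$T{\left(G \right)} = \frac{1}{-1 + G}$ ($T{\left(G \right)} = \frac{1}{G - 1} = \frac{1}{-1 + G}$)
$\sqrt{\frac{59743}{63649} + T{\left(285 \right)}} = \sqrt{\frac{59743}{63649} + \frac{1}{-1 + 285}} = \sqrt{59743 \cdot \frac{1}{63649} + \frac{1}{284}} = \sqrt{\frac{59743}{63649} + \frac{1}{284}} = \sqrt{\frac{17030661}{18076316}} = \frac{\sqrt{76962902481219}}{9038158}$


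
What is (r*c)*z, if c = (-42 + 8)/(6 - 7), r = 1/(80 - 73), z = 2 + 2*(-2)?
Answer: -68/7 ≈ -9.7143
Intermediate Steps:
z = -2 (z = 2 - 4 = -2)
r = ⅐ (r = 1/7 = ⅐ ≈ 0.14286)
c = 34 (c = -34/(-1) = -34*(-1) = 34)
(r*c)*z = ((⅐)*34)*(-2) = (34/7)*(-2) = -68/7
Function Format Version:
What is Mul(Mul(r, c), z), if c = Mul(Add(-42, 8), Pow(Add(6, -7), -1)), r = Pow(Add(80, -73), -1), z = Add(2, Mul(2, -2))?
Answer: Rational(-68, 7) ≈ -9.7143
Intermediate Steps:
z = -2 (z = Add(2, -4) = -2)
r = Rational(1, 7) (r = Pow(7, -1) = Rational(1, 7) ≈ 0.14286)
c = 34 (c = Mul(-34, Pow(-1, -1)) = Mul(-34, -1) = 34)
Mul(Mul(r, c), z) = Mul(Mul(Rational(1, 7), 34), -2) = Mul(Rational(34, 7), -2) = Rational(-68, 7)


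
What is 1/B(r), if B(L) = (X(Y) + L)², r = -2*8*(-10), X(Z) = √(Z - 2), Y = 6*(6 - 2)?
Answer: (160 + √22)⁻² ≈ 3.6869e-5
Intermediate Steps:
Y = 24 (Y = 6*4 = 24)
X(Z) = √(-2 + Z)
r = 160 (r = -16*(-10) = 160)
B(L) = (L + √22)² (B(L) = (√(-2 + 24) + L)² = (√22 + L)² = (L + √22)²)
1/B(r) = 1/((160 + √22)²) = (160 + √22)⁻²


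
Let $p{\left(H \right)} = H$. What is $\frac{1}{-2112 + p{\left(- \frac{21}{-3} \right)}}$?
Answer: $- \frac{1}{2105} \approx -0.00047506$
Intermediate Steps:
$\frac{1}{-2112 + p{\left(- \frac{21}{-3} \right)}} = \frac{1}{-2112 - \frac{21}{-3}} = \frac{1}{-2112 - -7} = \frac{1}{-2112 + 7} = \frac{1}{-2105} = - \frac{1}{2105}$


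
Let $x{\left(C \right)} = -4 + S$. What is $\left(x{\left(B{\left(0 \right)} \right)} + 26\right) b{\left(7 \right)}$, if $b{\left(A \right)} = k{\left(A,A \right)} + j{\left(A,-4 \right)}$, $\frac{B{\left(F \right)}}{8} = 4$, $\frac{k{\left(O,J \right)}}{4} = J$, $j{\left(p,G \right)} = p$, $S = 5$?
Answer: $945$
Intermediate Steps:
$k{\left(O,J \right)} = 4 J$
$B{\left(F \right)} = 32$ ($B{\left(F \right)} = 8 \cdot 4 = 32$)
$b{\left(A \right)} = 5 A$ ($b{\left(A \right)} = 4 A + A = 5 A$)
$x{\left(C \right)} = 1$ ($x{\left(C \right)} = -4 + 5 = 1$)
$\left(x{\left(B{\left(0 \right)} \right)} + 26\right) b{\left(7 \right)} = \left(1 + 26\right) 5 \cdot 7 = 27 \cdot 35 = 945$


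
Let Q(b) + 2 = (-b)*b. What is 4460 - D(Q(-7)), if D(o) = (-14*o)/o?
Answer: 4474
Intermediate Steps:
Q(b) = -2 - b² (Q(b) = -2 + (-b)*b = -2 - b²)
D(o) = -14
4460 - D(Q(-7)) = 4460 - 1*(-14) = 4460 + 14 = 4474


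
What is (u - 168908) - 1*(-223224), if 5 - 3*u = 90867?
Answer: 72086/3 ≈ 24029.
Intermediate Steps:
u = -90862/3 (u = 5/3 - ⅓*90867 = 5/3 - 30289 = -90862/3 ≈ -30287.)
(u - 168908) - 1*(-223224) = (-90862/3 - 168908) - 1*(-223224) = -597586/3 + 223224 = 72086/3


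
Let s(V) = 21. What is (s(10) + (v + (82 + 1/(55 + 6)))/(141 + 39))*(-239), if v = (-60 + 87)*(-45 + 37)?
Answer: -53155273/10980 ≈ -4841.1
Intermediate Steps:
v = -216 (v = 27*(-8) = -216)
(s(10) + (v + (82 + 1/(55 + 6)))/(141 + 39))*(-239) = (21 + (-216 + (82 + 1/(55 + 6)))/(141 + 39))*(-239) = (21 + (-216 + (82 + 1/61))/180)*(-239) = (21 + (-216 + (82 + 1/61))*(1/180))*(-239) = (21 + (-216 + 5003/61)*(1/180))*(-239) = (21 - 8173/61*1/180)*(-239) = (21 - 8173/10980)*(-239) = (222407/10980)*(-239) = -53155273/10980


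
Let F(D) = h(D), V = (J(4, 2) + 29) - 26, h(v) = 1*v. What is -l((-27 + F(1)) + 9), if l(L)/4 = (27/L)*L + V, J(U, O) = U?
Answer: -136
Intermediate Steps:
h(v) = v
V = 7 (V = (4 + 29) - 26 = 33 - 26 = 7)
F(D) = D
l(L) = 136 (l(L) = 4*((27/L)*L + 7) = 4*(27 + 7) = 4*34 = 136)
-l((-27 + F(1)) + 9) = -1*136 = -136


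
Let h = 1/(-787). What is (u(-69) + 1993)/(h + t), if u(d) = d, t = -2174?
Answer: -1514188/1710939 ≈ -0.88500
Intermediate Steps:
h = -1/787 ≈ -0.0012706
(u(-69) + 1993)/(h + t) = (-69 + 1993)/(-1/787 - 2174) = 1924/(-1710939/787) = 1924*(-787/1710939) = -1514188/1710939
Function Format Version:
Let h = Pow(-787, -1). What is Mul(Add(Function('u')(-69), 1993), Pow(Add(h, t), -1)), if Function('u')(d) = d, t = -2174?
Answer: Rational(-1514188, 1710939) ≈ -0.88500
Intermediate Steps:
h = Rational(-1, 787) ≈ -0.0012706
Mul(Add(Function('u')(-69), 1993), Pow(Add(h, t), -1)) = Mul(Add(-69, 1993), Pow(Add(Rational(-1, 787), -2174), -1)) = Mul(1924, Pow(Rational(-1710939, 787), -1)) = Mul(1924, Rational(-787, 1710939)) = Rational(-1514188, 1710939)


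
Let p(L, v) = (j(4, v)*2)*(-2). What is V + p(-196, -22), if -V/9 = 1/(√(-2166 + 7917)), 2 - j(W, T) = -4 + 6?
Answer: -√71/71 ≈ -0.11868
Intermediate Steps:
j(W, T) = 0 (j(W, T) = 2 - (-4 + 6) = 2 - 1*2 = 2 - 2 = 0)
p(L, v) = 0 (p(L, v) = (0*2)*(-2) = 0*(-2) = 0)
V = -√71/71 (V = -9/√(-2166 + 7917) = -9*√71/639 = -√71/71 ≈ -0.11868)
V + p(-196, -22) = -√71/71 + 0 = -√71/71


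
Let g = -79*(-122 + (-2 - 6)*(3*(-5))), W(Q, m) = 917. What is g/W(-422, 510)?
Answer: 158/917 ≈ 0.17230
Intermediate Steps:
g = 158 (g = -79*(-122 - 8*(-15)) = -79*(-122 + 120) = -79*(-2) = 158)
g/W(-422, 510) = 158/917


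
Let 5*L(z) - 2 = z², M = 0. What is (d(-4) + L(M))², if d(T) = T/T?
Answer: 49/25 ≈ 1.9600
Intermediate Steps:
d(T) = 1
L(z) = ⅖ + z²/5
(d(-4) + L(M))² = (1 + (⅖ + (⅕)*0²))² = (1 + (⅖ + (⅕)*0))² = (1 + (⅖ + 0))² = (1 + ⅖)² = (7/5)² = 49/25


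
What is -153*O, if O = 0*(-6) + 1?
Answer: -153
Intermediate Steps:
O = 1 (O = 0 + 1 = 1)
-153*O = -153*1 = -153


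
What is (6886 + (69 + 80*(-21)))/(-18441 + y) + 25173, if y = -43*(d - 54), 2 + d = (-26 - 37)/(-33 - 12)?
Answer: 2025544243/80466 ≈ 25173.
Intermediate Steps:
d = -3/5 (d = -2 + (-26 - 37)/(-33 - 12) = -2 - 63/(-45) = -2 - 63*(-1/45) = -2 + 7/5 = -3/5 ≈ -0.60000)
y = 11739/5 (y = -43*(-3/5 - 54) = -43*(-273/5) = 11739/5 ≈ 2347.8)
(6886 + (69 + 80*(-21)))/(-18441 + y) + 25173 = (6886 + (69 + 80*(-21)))/(-18441 + 11739/5) + 25173 = (6886 + (69 - 1680))/(-80466/5) + 25173 = (6886 - 1611)*(-5/80466) + 25173 = 5275*(-5/80466) + 25173 = -26375/80466 + 25173 = 2025544243/80466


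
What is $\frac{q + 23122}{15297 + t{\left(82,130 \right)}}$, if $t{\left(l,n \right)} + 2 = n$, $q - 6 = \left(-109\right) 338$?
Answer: $- \frac{13714}{15425} \approx -0.88908$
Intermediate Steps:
$q = -36836$ ($q = 6 - 36842 = -36836$)
$t{\left(l,n \right)} = -2 + n$
$\frac{q + 23122}{15297 + t{\left(82,130 \right)}} = \frac{-36836 + 23122}{15297 + \left(-2 + 130\right)} = - \frac{13714}{15297 + 128} = - \frac{13714}{15425}$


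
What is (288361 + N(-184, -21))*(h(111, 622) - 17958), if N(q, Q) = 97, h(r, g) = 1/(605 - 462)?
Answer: -740758124794/143 ≈ -5.1801e+9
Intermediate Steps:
h(r, g) = 1/143
(288361 + N(-184, -21))*(h(111, 622) - 17958) = (288361 + 97)*(1/143 - 17958) = 288458*(-2567993/143) = -740758124794/143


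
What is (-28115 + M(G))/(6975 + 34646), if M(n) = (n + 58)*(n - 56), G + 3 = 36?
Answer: -30208/41621 ≈ -0.72579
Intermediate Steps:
G = 33 (G = -3 + 36 = 33)
M(n) = (-56 + n)*(58 + n) (M(n) = (58 + n)*(-56 + n) = (-56 + n)*(58 + n))
(-28115 + M(G))/(6975 + 34646) = (-28115 + (-3248 + 33² + 2*33))/(6975 + 34646) = (-28115 + (-3248 + 1089 + 66))/41621 = (-28115 - 2093)*(1/41621) = -30208*1/41621 = -30208/41621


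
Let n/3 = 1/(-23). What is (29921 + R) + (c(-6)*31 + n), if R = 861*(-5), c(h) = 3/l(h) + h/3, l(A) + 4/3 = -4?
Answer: 9397407/368 ≈ 25536.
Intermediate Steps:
l(A) = -16/3 (l(A) = -4/3 - 4 = -16/3)
n = -3/23 (n = 3/(-23) = 3*(-1/23) = -3/23 ≈ -0.13043)
c(h) = -9/16 + h/3 (c(h) = 3/(-16/3) + h/3 = 3*(-3/16) + h*(⅓) = -9/16 + h/3)
R = -4305
(29921 + R) + (c(-6)*31 + n) = (29921 - 4305) + ((-9/16 + (⅓)*(-6))*31 - 3/23) = 25616 + ((-9/16 - 2)*31 - 3/23) = 25616 + (-41/16*31 - 3/23) = 25616 + (-1271/16 - 3/23) = 25616 - 29281/368 = 9397407/368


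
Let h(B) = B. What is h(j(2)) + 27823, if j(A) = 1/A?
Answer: 55647/2 ≈ 27824.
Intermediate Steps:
j(A) = 1/A
h(j(2)) + 27823 = 1/2 + 27823 = 55647/2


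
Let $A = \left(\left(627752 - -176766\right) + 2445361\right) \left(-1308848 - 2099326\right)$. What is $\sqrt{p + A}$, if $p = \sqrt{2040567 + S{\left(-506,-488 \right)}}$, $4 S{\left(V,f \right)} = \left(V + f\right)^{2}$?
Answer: $\sqrt{-11076153110946 + 2 \sqrt{571894}} \approx 3.3281 \cdot 10^{6} i$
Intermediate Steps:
$S{\left(V,f \right)} = \frac{\left(V + f\right)^{2}}{4}$
$A = -11076153110946$ ($A = \left(\left(627752 + 176766\right) + 2445361\right) \left(-3408174\right) = \left(804518 + 2445361\right) \left(-3408174\right) = 3249879 \left(-3408174\right) = -11076153110946$)
$p = 2 \sqrt{571894}$ ($p = \sqrt{2040567 + \frac{\left(-506 - 488\right)^{2}}{4}} = \sqrt{2040567 + \frac{\left(-994\right)^{2}}{4}} = \sqrt{2040567 + \frac{1}{4} \cdot 988036} = \sqrt{2040567 + 247009} = \sqrt{2287576} = 2 \sqrt{571894} \approx 1512.5$)
$\sqrt{p + A} = \sqrt{2 \sqrt{571894} - 11076153110946} = \sqrt{-11076153110946 + 2 \sqrt{571894}}$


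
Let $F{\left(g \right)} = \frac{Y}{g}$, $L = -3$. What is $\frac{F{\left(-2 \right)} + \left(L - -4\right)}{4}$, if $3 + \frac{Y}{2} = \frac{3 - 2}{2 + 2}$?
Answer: $\frac{15}{16} \approx 0.9375$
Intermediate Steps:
$Y = - \frac{11}{2}$ ($Y = -6 + 2 \frac{3 - 2}{2 + 2} = -6 + 2 \cdot 1 \cdot \frac{1}{4} = -6 + 2 \cdot \frac{1}{4} = -6 + \frac{1}{2} = - \frac{11}{2} \approx -5.5$)
$F{\left(g \right)} = - \frac{11}{2 g}$
$\frac{F{\left(-2 \right)} + \left(L - -4\right)}{4} = \frac{- \frac{11}{2 \left(-2\right)} - -1}{4} = \frac{\left(- \frac{11}{2}\right) \left(- \frac{1}{2}\right) + \left(-3 + 4\right)}{4} = \frac{\frac{11}{4} + 1}{4} = \frac{1}{4} \cdot \frac{15}{4} = \frac{15}{16}$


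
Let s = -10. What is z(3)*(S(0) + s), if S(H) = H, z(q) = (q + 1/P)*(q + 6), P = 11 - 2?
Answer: -280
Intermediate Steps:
P = 9
z(q) = (6 + q)*(⅑ + q) (z(q) = (q + 1/9)*(q + 6) = (q + ⅑)*(6 + q) = (⅑ + q)*(6 + q) = (6 + q)*(⅑ + q))
z(3)*(S(0) + s) = (⅔ + (⅑)*3 + 3*(6 + 3))*(0 - 10) = (⅔ + ⅓ + 3*9)*(-10) = (⅔ + ⅓ + 27)*(-10) = 28*(-10) = -280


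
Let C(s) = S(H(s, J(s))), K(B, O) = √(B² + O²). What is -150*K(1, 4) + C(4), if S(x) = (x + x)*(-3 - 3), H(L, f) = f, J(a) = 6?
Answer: -72 - 150*√17 ≈ -690.47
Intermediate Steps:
S(x) = -12*x (S(x) = (2*x)*(-6) = -12*x)
C(s) = -72 (C(s) = -12*6 = -72)
-150*K(1, 4) + C(4) = -150*√(1² + 4²) - 72 = -150*√(1 + 16) - 72 = -150*√17 - 72 = -72 - 150*√17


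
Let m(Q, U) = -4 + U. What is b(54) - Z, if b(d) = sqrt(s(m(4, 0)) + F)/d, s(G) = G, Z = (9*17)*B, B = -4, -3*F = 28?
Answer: 612 + I*sqrt(30)/81 ≈ 612.0 + 0.06762*I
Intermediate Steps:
F = -28/3 (F = -1/3*28 = -28/3 ≈ -9.3333)
Z = -612 (Z = (9*17)*(-4) = 153*(-4) = -612)
b(d) = 2*I*sqrt(30)/(3*d) (b(d) = sqrt((-4 + 0) - 28/3)/d = sqrt(-4 - 28/3)/d = sqrt(-40/3)/d = (2*I*sqrt(30)/3)/d = 2*I*sqrt(30)/(3*d))
b(54) - Z = (2/3)*I*sqrt(30)/54 - 1*(-612) = (2/3)*I*sqrt(30)*(1/54) + 612 = I*sqrt(30)/81 + 612 = 612 + I*sqrt(30)/81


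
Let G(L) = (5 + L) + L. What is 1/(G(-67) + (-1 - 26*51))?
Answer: -1/1456 ≈ -0.00068681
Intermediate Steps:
G(L) = 5 + 2*L
1/(G(-67) + (-1 - 26*51)) = 1/((5 + 2*(-67)) + (-1 - 26*51)) = 1/((5 - 134) + (-1 - 1326)) = 1/(-129 - 1327) = 1/(-1456) = -1/1456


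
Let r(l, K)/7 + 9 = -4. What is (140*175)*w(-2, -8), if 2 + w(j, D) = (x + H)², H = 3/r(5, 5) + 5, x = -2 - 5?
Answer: 8831500/169 ≈ 52257.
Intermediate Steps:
r(l, K) = -91 (r(l, K) = -63 + 7*(-4) = -63 - 28 = -91)
x = -7
H = 452/91 (H = 3/(-91) + 5 = 3*(-1/91) + 5 = -3/91 + 5 = 452/91 ≈ 4.9670)
w(j, D) = 17663/8281 (w(j, D) = -2 + (-7 + 452/91)² = -2 + (-185/91)² = -2 + 34225/8281 = 17663/8281)
(140*175)*w(-2, -8) = (140*175)*(17663/8281) = 24500*(17663/8281) = 8831500/169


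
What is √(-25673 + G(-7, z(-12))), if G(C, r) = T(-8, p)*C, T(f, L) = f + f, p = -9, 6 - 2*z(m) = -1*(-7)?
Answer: I*√25561 ≈ 159.88*I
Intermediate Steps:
z(m) = -½ (z(m) = 3 - (-1)*(-7)/2 = 3 - ½*7 = 3 - 7/2 = -½)
T(f, L) = 2*f
G(C, r) = -16*C (G(C, r) = (2*(-8))*C = -16*C)
√(-25673 + G(-7, z(-12))) = √(-25673 - 16*(-7)) = √(-25673 + 112) = √(-25561) = I*√25561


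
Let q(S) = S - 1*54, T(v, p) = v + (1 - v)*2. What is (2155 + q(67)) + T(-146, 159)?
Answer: 2316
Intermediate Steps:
T(v, p) = 2 - v (T(v, p) = v + (2 - 2*v) = 2 - v)
q(S) = -54 + S (q(S) = S - 54 = -54 + S)
(2155 + q(67)) + T(-146, 159) = (2155 + (-54 + 67)) + (2 - 1*(-146)) = (2155 + 13) + (2 + 146) = 2168 + 148 = 2316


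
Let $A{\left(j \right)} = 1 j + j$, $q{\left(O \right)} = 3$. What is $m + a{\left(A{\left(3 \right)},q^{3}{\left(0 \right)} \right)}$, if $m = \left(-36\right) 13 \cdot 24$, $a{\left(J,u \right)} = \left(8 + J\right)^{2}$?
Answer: $-11036$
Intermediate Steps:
$A{\left(j \right)} = 2 j$ ($A{\left(j \right)} = j + j = 2 j$)
$m = -11232$ ($m = \left(-468\right) 24 = -11232$)
$m + a{\left(A{\left(3 \right)},q^{3}{\left(0 \right)} \right)} = -11232 + \left(8 + 2 \cdot 3\right)^{2} = -11232 + \left(8 + 6\right)^{2} = -11232 + 14^{2} = -11232 + 196 = -11036$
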